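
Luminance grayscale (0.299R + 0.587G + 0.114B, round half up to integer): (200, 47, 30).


Gray = 0.299×R + 0.587×G + 0.114×B
Gray = 0.299×200 + 0.587×47 + 0.114×30
Gray = 59.800 + 27.589 + 3.420
Gray = 90.809 → round half up → 91
Gray = 91


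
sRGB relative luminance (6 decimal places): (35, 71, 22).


Linearize each channel (sRGB transfer function): c = v/255; c_lin = c/12.92 if c ≤ 0.04045, else ((c+0.055)/1.055)^2.4
  R: 35/255 ≈ 0.137255 > 0.04045 → ((0.137255+0.055)/1.055)^2.4 ≈ 0.016807
  G: 71/255 ≈ 0.278431 > 0.04045 → ((0.278431+0.055)/1.055)^2.4 ≈ 0.063010
  B: 22/255 ≈ 0.086275 > 0.04045 → ((0.086275+0.055)/1.055)^2.4 ≈ 0.008023
R_lin = 0.016807, G_lin = 0.063010, B_lin = 0.008023
L = 0.2126×R + 0.7152×G + 0.0722×B
L = 0.2126×0.016807 + 0.7152×0.063010 + 0.0722×0.008023
L ≈ 0.049217


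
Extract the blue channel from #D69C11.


Color: #D69C11
R = D6 = 214
G = 9C = 156
B = 11 = 17
Blue = 17


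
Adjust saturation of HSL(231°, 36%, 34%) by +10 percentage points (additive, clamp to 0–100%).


Original S = 36%
Adjustment = +10 percentage points
New S = 36 + (10) = 46
Clamp to [0, 100] → 46
= HSL(231°, 46%, 34%)


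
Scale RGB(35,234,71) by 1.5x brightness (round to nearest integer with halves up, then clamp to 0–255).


Multiply each channel by 1.5, round half up, clamp to [0, 255]
R: 35×1.5 = 52.5 → round → 53
G: 234×1.5 = 351 → clamp → 255
B: 71×1.5 = 106.5 → round → 107
= RGB(53, 255, 107)


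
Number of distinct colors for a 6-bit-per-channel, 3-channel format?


Total bits = 6 bits/channel × 3 channels = 18 bits
Distinct colors = 2^18
= 262,144 colors


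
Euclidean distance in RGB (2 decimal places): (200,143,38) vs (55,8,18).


d = √[(R₁-R₂)² + (G₁-G₂)² + (B₁-B₂)²]
d = √[(200-55)² + (143-8)² + (38-18)²]
d = √[21025 + 18225 + 400]
d = √39650
d ≈ 199.12


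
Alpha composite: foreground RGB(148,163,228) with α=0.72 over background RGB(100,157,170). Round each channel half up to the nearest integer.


C = α×F + (1-α)×B, with 1-α = 0.28
R: 0.72×148 + 0.28×100 = 106.56 + 28.00 = 134.56 → 135
G: 0.72×163 + 0.28×157 = 117.36 + 43.96 = 161.32 → 161
B: 0.72×228 + 0.28×170 = 164.16 + 47.60 = 211.76 → 212
= RGB(135, 161, 212)


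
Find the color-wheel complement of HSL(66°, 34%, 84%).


Complement = opposite side of color wheel = hue + 180°
H' = (66 + 180) mod 360 = 246°
S and L unchanged.
= HSL(246°, 34%, 84%)


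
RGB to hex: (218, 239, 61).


R = 218 → DA (hex)
G = 239 → EF (hex)
B = 61 → 3D (hex)
Hex = #DAEF3D


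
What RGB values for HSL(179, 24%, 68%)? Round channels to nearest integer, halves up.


H=179°, S=0.24, L=0.68
C = (1-|2L-1|)×S = (1-|0.36|)×0.24 = 0.1536
H' = H/60 = 179/60 ≈ 2.9833; X = C×(1-|H' mod 2 - 1|) = 0.15104
m = L - C/2 = 0.68 - 0.0768 = 0.6032
Sector ⌊H'⌋ = 2 → (R',G',B') = (0.0, 0.1536, 0.15104)
RGB = ((R'+m)×255, (G'+m)×255, (B'+m)×255) = (153.816, 192.984, 192.3312)
Round half up → RGB(154, 193, 192)


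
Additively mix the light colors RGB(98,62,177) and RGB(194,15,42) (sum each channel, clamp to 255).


Additive: each channel = min(255, C₁+C₂)
R: 98+194 = 292 → 255
G: 62+15 = 77 → 77
B: 177+42 = 219 → 219
= RGB(255, 77, 219)


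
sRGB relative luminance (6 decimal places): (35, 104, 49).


Linearize each channel (sRGB transfer function): c = v/255; c_lin = c/12.92 if c ≤ 0.04045, else ((c+0.055)/1.055)^2.4
  R: 35/255 ≈ 0.137255 > 0.04045 → ((0.137255+0.055)/1.055)^2.4 ≈ 0.016807
  G: 104/255 ≈ 0.407843 > 0.04045 → ((0.407843+0.055)/1.055)^2.4 ≈ 0.138432
  B: 49/255 ≈ 0.192157 > 0.04045 → ((0.192157+0.055)/1.055)^2.4 ≈ 0.030713
R_lin = 0.016807, G_lin = 0.138432, B_lin = 0.030713
L = 0.2126×R + 0.7152×G + 0.0722×B
L = 0.2126×0.016807 + 0.7152×0.138432 + 0.0722×0.030713
L ≈ 0.104797


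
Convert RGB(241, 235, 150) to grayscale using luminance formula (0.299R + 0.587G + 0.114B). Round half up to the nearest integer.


Gray = 0.299×R + 0.587×G + 0.114×B
Gray = 0.299×241 + 0.587×235 + 0.114×150
Gray = 72.059 + 137.945 + 17.100
Gray = 227.104 → round half up → 227
Gray = 227


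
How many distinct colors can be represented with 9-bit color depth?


Colors = 2^bits = 2^9
= 512 colors


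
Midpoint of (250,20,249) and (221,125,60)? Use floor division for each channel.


Midpoint: each channel = ⌊(C₁+C₂)/2⌋
R: ⌊(250+221)/2⌋ = 235
G: ⌊(20+125)/2⌋ = 72
B: ⌊(249+60)/2⌋ = 154
= RGB(235, 72, 154)


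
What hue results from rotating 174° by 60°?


New hue = (H + rotation) mod 360
New hue = (174 + 60) mod 360
= 234 mod 360
= 234°


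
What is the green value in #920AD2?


Color: #920AD2
R = 92 = 146
G = 0A = 10
B = D2 = 210
Green = 10


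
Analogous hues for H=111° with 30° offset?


Base hue: 111°
Left analog: (111 - 30) mod 360 = 81°
Right analog: (111 + 30) mod 360 = 141°
Analogous hues = 81° and 141°


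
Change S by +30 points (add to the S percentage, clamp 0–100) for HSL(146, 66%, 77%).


Original S = 66%
Adjustment = +30 percentage points
New S = 66 + (30) = 96
Clamp to [0, 100] → 96
= HSL(146°, 96%, 77%)


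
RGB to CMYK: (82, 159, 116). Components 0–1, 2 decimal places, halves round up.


R'=82/255≈0.3216, G'=159/255≈0.6235, B'=116/255≈0.4549
K = 1 - max(R',G',B') = 1 - 159/255 = 96/255 = 0.37647… → 0.38
(1-R'-K)/(1-K) simplifies to (max-R)/max with max = 159:
C = (159-82)/159 = 77/159 = 0.48427… → 0.48
M = (159-159)/159 = 0/159 = 0 → 0.00
Y = (159-116)/159 = 43/159 = 0.27044… → 0.27
= CMYK(0.48, 0.00, 0.27, 0.38)


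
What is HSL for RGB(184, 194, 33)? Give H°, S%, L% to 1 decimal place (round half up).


Normalize: R'=184/255≈0.7216, G'=194/255≈0.7608, B'=33/255≈0.1294
Max=194/255, Min=33/255, Δ=Max-Min=161/255
L = (Max+Min)/2 = (194+33)/510 = 227/510 = 0.44509… → L = 44.5%
L ≤ 0.5 → S = Δ/(Max+Min) = 161/(194+33) = 161/227 = 0.70925… → S = 70.9%
(the 1/255 factors cancel in S and H, so raw channel differences can be used)
Max is G' → H = 60 × ((B-R)/Δ + 2) = 60 × ((33-184)/161 + 2)
  -151/161 + 2 = -0.9378… + 2 = 1.0621…
  H = 60 × 1.0621… = 63.726…° → H = 63.7°
= HSL(63.7°, 70.9%, 44.5%)


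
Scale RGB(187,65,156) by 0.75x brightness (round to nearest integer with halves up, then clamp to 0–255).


Multiply each channel by 0.75, round half up, clamp to [0, 255]
R: 187×0.75 = 140.25 → round → 140
G: 65×0.75 = 48.75 → round → 49
B: 156×0.75 = 117
= RGB(140, 49, 117)


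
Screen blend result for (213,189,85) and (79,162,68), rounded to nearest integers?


Screen: C = 255 - (255-A)×(255-B)/255, rounded to nearest integer
R: 255 - (255-213)×(255-79)/255 = 255 - 7392/255 ≈ 255 - 28.988 = 226.012 → 226
G: 255 - (255-189)×(255-162)/255 = 255 - 6138/255 ≈ 255 - 24.071 = 230.929 → 231
B: 255 - (255-85)×(255-68)/255 = 255 - 31790/255 ≈ 255 - 124.667 = 130.333 → 130
= RGB(226, 231, 130)


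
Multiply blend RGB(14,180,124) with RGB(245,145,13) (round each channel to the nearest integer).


Multiply: C = A×B/255, rounded to nearest integer
R: 14×245/255 = 3430/255 ≈ 13.451 → 13
G: 180×145/255 = 26100/255 ≈ 102.353 → 102
B: 124×13/255 = 1612/255 ≈ 6.322 → 6
= RGB(13, 102, 6)


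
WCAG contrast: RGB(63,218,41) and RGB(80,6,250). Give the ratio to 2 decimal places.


Linearize each sRGB channel c=v/255: c/12.92 if c ≤ 0.04045 else ((c+0.055)/1.055)^2.4
L = 0.2126×R_lin + 0.7152×G_lin + 0.0722×B_lin
Color 1 (63,218,41):
  R=63: 63/255≈0.2471 > 0.04045 → ((0.2471+0.055)/1.055)^2.4 ≈ 0.04971
  G=218: 218/255≈0.8549 > 0.04045 → ((0.8549+0.055)/1.055)^2.4 ≈ 0.70110
  B=41: 41/255≈0.1608 > 0.04045 → ((0.1608+0.055)/1.055)^2.4 ≈ 0.02217
  L1 = 0.2126×0.04971 + 0.7152×0.70110 + 0.0722×0.02217 ≈ 0.51360
Color 2 (80,6,250):
  R=80: 80/255≈0.3137 > 0.04045 → ((0.3137+0.055)/1.055)^2.4 ≈ 0.08022
  G=6: 6/255≈0.0235 ≤ 0.04045 → 0.0235/12.92 ≈ 0.00182
  B=250: 250/255≈0.9804 > 0.04045 → ((0.9804+0.055)/1.055)^2.4 ≈ 0.95597
  L2 = 0.2126×0.08022 + 0.7152×0.00182 + 0.0722×0.95597 ≈ 0.08738
Lighter = 0.51360, Darker = 0.08738
Ratio = (L_lighter + 0.05) / (L_darker + 0.05)
Ratio = (0.51360 + 0.05) / (0.08738 + 0.05) = 0.56360 / 0.13738 ≈ 4.1025
Ratio ≈ 4.10:1


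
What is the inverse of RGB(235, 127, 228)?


Invert: (255-R, 255-G, 255-B)
R: 255-235 = 20
G: 255-127 = 128
B: 255-228 = 27
= RGB(20, 128, 27)


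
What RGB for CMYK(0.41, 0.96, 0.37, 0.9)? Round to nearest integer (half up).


R = 255 × (1-C) × (1-K) = 255 × 0.59 × 0.10 = 15.045 → 15
G = 255 × (1-M) × (1-K) = 255 × 0.04 × 0.10 = 1.02 → 1
B = 255 × (1-Y) × (1-K) = 255 × 0.63 × 0.10 = 16.065 → 16
= RGB(15, 1, 16)


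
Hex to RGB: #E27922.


E2 → 226 (R)
79 → 121 (G)
22 → 34 (B)
= RGB(226, 121, 34)


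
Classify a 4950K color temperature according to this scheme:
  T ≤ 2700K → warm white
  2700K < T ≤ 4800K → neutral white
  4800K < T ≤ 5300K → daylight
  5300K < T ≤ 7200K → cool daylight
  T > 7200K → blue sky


Temperature: 4950K
4800K < 4950K ≤ 5300K → daylight
Classification: daylight


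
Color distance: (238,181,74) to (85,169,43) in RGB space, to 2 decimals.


d = √[(R₁-R₂)² + (G₁-G₂)² + (B₁-B₂)²]
d = √[(238-85)² + (181-169)² + (74-43)²]
d = √[23409 + 144 + 961]
d = √24514
d ≈ 156.57


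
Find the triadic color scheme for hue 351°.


Triadic: equally spaced at 120° intervals
H1 = 351°
H2 = (351 + 120) mod 360 = 111°
H3 = (351 + 240) mod 360 = 231°
Triadic = 351°, 111°, 231°


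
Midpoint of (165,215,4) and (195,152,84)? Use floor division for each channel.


Midpoint: each channel = ⌊(C₁+C₂)/2⌋
R: ⌊(165+195)/2⌋ = 180
G: ⌊(215+152)/2⌋ = 183
B: ⌊(4+84)/2⌋ = 44
= RGB(180, 183, 44)


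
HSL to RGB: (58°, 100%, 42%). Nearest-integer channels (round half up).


H=58°, S=1.00, L=0.42
C = (1-|2L-1|)×S = (1-|-0.16|)×1.00 = 0.84
H' = H/60 = 58/60 ≈ 0.9667; X = C×(1-|H' mod 2 - 1|) = 0.812
m = L - C/2 = 0.42 - 0.42 = 0
Sector ⌊H'⌋ = 0 → (R',G',B') = (0.84, 0.812, 0.0)
RGB = ((R'+m)×255, (G'+m)×255, (B'+m)×255) = (214.2, 207.06, 0.0)
Round half up → RGB(214, 207, 0)


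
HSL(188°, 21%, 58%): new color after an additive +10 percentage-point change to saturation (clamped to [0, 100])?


Original S = 21%
Adjustment = +10 percentage points
New S = 21 + (10) = 31
Clamp to [0, 100] → 31
= HSL(188°, 31%, 58%)


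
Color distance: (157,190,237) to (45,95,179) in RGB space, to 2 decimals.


d = √[(R₁-R₂)² + (G₁-G₂)² + (B₁-B₂)²]
d = √[(157-45)² + (190-95)² + (237-179)²]
d = √[12544 + 9025 + 3364]
d = √24933
d ≈ 157.90


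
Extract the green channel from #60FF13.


Color: #60FF13
R = 60 = 96
G = FF = 255
B = 13 = 19
Green = 255


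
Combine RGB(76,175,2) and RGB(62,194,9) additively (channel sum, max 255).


Additive: each channel = min(255, C₁+C₂)
R: 76+62 = 138 → 138
G: 175+194 = 369 → 255
B: 2+9 = 11 → 11
= RGB(138, 255, 11)


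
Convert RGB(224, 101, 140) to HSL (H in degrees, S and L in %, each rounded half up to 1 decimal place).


Normalize: R'=224/255≈0.8784, G'=101/255≈0.3961, B'=140/255≈0.5490
Max=224/255, Min=101/255, Δ=Max-Min=123/255
L = (Max+Min)/2 = (224+101)/510 = 325/510 = 0.63725… → L = 63.7%
L > 0.5 → S = Δ/(2-Max-Min) = 123/(510-224-101) = 123/185 = 0.66486… → S = 66.5%
(the 1/255 factors cancel in S and H, so raw channel differences can be used)
Max is R' → H = 60 × (((G-B)/Δ) mod 6) = 60 × (((101-140)/123) mod 6)
  (-39)/123 = -0.3170…; negative, so add 6 → 5.6829…
  H = 60 × 5.6829… = 340.975…° → H = 341.0°
= HSL(341.0°, 66.5%, 63.7%)


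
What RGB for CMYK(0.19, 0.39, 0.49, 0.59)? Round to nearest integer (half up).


R = 255 × (1-C) × (1-K) = 255 × 0.81 × 0.41 = 84.6855 → 85
G = 255 × (1-M) × (1-K) = 255 × 0.61 × 0.41 = 63.7755 → 64
B = 255 × (1-Y) × (1-K) = 255 × 0.51 × 0.41 = 53.3205 → 53
= RGB(85, 64, 53)


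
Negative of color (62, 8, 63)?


Invert: (255-R, 255-G, 255-B)
R: 255-62 = 193
G: 255-8 = 247
B: 255-63 = 192
= RGB(193, 247, 192)


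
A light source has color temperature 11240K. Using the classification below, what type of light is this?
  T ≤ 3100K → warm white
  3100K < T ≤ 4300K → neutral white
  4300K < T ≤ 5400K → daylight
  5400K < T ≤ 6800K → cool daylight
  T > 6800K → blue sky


Temperature: 11240K
11240K > 6800K → blue sky
Classification: blue sky


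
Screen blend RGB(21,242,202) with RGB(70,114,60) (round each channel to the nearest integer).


Screen: C = 255 - (255-A)×(255-B)/255, rounded to nearest integer
R: 255 - (255-21)×(255-70)/255 = 255 - 43290/255 ≈ 255 - 169.765 = 85.235 → 85
G: 255 - (255-242)×(255-114)/255 = 255 - 1833/255 ≈ 255 - 7.188 = 247.812 → 248
B: 255 - (255-202)×(255-60)/255 = 255 - 10335/255 ≈ 255 - 40.529 = 214.471 → 214
= RGB(85, 248, 214)


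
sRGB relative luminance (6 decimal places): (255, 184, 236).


Linearize each channel (sRGB transfer function): c = v/255; c_lin = c/12.92 if c ≤ 0.04045, else ((c+0.055)/1.055)^2.4
  R: 255/255 ≈ 1.000000 > 0.04045 → ((1.000000+0.055)/1.055)^2.4 ≈ 1.000000
  G: 184/255 ≈ 0.721569 > 0.04045 → ((0.721569+0.055)/1.055)^2.4 ≈ 0.479320
  B: 236/255 ≈ 0.925490 > 0.04045 → ((0.925490+0.055)/1.055)^2.4 ≈ 0.838799
R_lin = 1.000000, G_lin = 0.479320, B_lin = 0.838799
L = 0.2126×R + 0.7152×G + 0.0722×B
L = 0.2126×1.000000 + 0.7152×0.479320 + 0.0722×0.838799
L ≈ 0.615971


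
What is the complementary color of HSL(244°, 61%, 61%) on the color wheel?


Complement = opposite side of color wheel = hue + 180°
H' = (244 + 180) mod 360 = 64°
S and L unchanged.
= HSL(64°, 61%, 61%)


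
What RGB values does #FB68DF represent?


FB → 251 (R)
68 → 104 (G)
DF → 223 (B)
= RGB(251, 104, 223)


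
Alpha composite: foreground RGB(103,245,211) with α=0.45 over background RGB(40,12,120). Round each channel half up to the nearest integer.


C = α×F + (1-α)×B, with 1-α = 0.55
R: 0.45×103 + 0.55×40 = 46.35 + 22.00 = 68.35 → 68
G: 0.45×245 + 0.55×12 = 110.25 + 6.60 = 116.85 → 117
B: 0.45×211 + 0.55×120 = 94.95 + 66.00 = 160.95 → 161
= RGB(68, 117, 161)


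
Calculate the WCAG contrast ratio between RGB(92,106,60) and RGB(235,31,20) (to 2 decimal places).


Linearize each sRGB channel c=v/255: c/12.92 if c ≤ 0.04045 else ((c+0.055)/1.055)^2.4
L = 0.2126×R_lin + 0.7152×G_lin + 0.0722×B_lin
Color 1 (92,106,60):
  R=92: 92/255≈0.3608 > 0.04045 → ((0.3608+0.055)/1.055)^2.4 ≈ 0.10702
  G=106: 106/255≈0.4157 > 0.04045 → ((0.4157+0.055)/1.055)^2.4 ≈ 0.14413
  B=60: 60/255≈0.2353 > 0.04045 → ((0.2353+0.055)/1.055)^2.4 ≈ 0.04519
  L1 = 0.2126×0.10702 + 0.7152×0.14413 + 0.0722×0.04519 ≈ 0.12910
Color 2 (235,31,20):
  R=235: 235/255≈0.9216 > 0.04045 → ((0.9216+0.055)/1.055)^2.4 ≈ 0.83077
  G=31: 31/255≈0.1216 > 0.04045 → ((0.1216+0.055)/1.055)^2.4 ≈ 0.01370
  B=20: 20/255≈0.0784 > 0.04045 → ((0.0784+0.055)/1.055)^2.4 ≈ 0.00700
  L2 = 0.2126×0.83077 + 0.7152×0.01370 + 0.0722×0.00700 ≈ 0.18693
Lighter = 0.18693, Darker = 0.12910
Ratio = (L_lighter + 0.05) / (L_darker + 0.05)
Ratio = (0.18693 + 0.05) / (0.12910 + 0.05) = 0.23693 / 0.17910 ≈ 1.3229
Ratio ≈ 1.32:1


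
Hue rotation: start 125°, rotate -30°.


New hue = (H + rotation) mod 360
New hue = (125 -30) mod 360
= 95 mod 360
= 95°


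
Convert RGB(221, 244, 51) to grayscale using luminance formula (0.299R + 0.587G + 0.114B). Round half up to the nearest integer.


Gray = 0.299×R + 0.587×G + 0.114×B
Gray = 0.299×221 + 0.587×244 + 0.114×51
Gray = 66.079 + 143.228 + 5.814
Gray = 215.121 → round half up → 215
Gray = 215


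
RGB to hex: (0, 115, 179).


R = 0 → 00 (hex)
G = 115 → 73 (hex)
B = 179 → B3 (hex)
Hex = #0073B3


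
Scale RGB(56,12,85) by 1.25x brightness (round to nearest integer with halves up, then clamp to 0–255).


Multiply each channel by 1.25, round half up, clamp to [0, 255]
R: 56×1.25 = 70
G: 12×1.25 = 15
B: 85×1.25 = 106.25 → round → 106
= RGB(70, 15, 106)


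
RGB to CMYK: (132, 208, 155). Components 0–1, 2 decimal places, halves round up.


R'=132/255≈0.5176, G'=208/255≈0.8157, B'=155/255≈0.6078
K = 1 - max(R',G',B') = 1 - 208/255 = 47/255 = 0.18431… → 0.18
(1-R'-K)/(1-K) simplifies to (max-R)/max with max = 208:
C = (208-132)/208 = 76/208 = 0.36538… → 0.37
M = (208-208)/208 = 0/208 = 0 → 0.00
Y = (208-155)/208 = 53/208 = 0.25480… → 0.25
= CMYK(0.37, 0.00, 0.25, 0.18)


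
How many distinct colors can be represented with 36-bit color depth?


Colors = 2^bits = 2^36
= 68,719,476,736 colors


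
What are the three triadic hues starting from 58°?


Triadic: equally spaced at 120° intervals
H1 = 58°
H2 = (58 + 120) mod 360 = 178°
H3 = (58 + 240) mod 360 = 298°
Triadic = 58°, 178°, 298°


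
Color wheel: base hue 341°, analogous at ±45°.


Base hue: 341°
Left analog: (341 - 45) mod 360 = 296°
Right analog: (341 + 45) mod 360 = 26°
Analogous hues = 296° and 26°


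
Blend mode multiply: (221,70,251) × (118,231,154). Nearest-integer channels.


Multiply: C = A×B/255, rounded to nearest integer
R: 221×118/255 = 26078/255 ≈ 102.267 → 102
G: 70×231/255 = 16170/255 ≈ 63.412 → 63
B: 251×154/255 = 38654/255 ≈ 151.584 → 152
= RGB(102, 63, 152)


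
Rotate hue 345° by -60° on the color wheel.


New hue = (H + rotation) mod 360
New hue = (345 -60) mod 360
= 285 mod 360
= 285°


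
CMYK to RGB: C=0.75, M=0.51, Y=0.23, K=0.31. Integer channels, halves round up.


R = 255 × (1-C) × (1-K) = 255 × 0.25 × 0.69 = 43.9875 → 44
G = 255 × (1-M) × (1-K) = 255 × 0.49 × 0.69 = 86.2155 → 86
B = 255 × (1-Y) × (1-K) = 255 × 0.77 × 0.69 = 135.4815 → 135
= RGB(44, 86, 135)


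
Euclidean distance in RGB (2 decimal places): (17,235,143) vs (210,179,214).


d = √[(R₁-R₂)² + (G₁-G₂)² + (B₁-B₂)²]
d = √[(17-210)² + (235-179)² + (143-214)²]
d = √[37249 + 3136 + 5041]
d = √45426
d ≈ 213.13


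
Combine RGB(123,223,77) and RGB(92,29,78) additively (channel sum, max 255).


Additive: each channel = min(255, C₁+C₂)
R: 123+92 = 215 → 215
G: 223+29 = 252 → 252
B: 77+78 = 155 → 155
= RGB(215, 252, 155)


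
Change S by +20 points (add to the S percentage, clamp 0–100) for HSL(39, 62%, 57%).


Original S = 62%
Adjustment = +20 percentage points
New S = 62 + (20) = 82
Clamp to [0, 100] → 82
= HSL(39°, 82%, 57%)


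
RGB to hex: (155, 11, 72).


R = 155 → 9B (hex)
G = 11 → 0B (hex)
B = 72 → 48 (hex)
Hex = #9B0B48


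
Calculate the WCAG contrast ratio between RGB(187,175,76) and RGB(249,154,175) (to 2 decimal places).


Linearize each sRGB channel c=v/255: c/12.92 if c ≤ 0.04045 else ((c+0.055)/1.055)^2.4
L = 0.2126×R_lin + 0.7152×G_lin + 0.0722×B_lin
Color 1 (187,175,76):
  R=187: 187/255≈0.7333 > 0.04045 → ((0.7333+0.055)/1.055)^2.4 ≈ 0.49693
  G=175: 175/255≈0.6863 > 0.04045 → ((0.6863+0.055)/1.055)^2.4 ≈ 0.42869
  B=76: 76/255≈0.2980 > 0.04045 → ((0.2980+0.055)/1.055)^2.4 ≈ 0.07227
  L1 = 0.2126×0.49693 + 0.7152×0.42869 + 0.0722×0.07227 ≈ 0.41747
Color 2 (249,154,175):
  R=249: 249/255≈0.9765 > 0.04045 → ((0.9765+0.055)/1.055)^2.4 ≈ 0.94731
  G=154: 154/255≈0.6039 > 0.04045 → ((0.6039+0.055)/1.055)^2.4 ≈ 0.32314
  B=175: 175/255≈0.6863 > 0.04045 → ((0.6863+0.055)/1.055)^2.4 ≈ 0.42869
  L2 = 0.2126×0.94731 + 0.7152×0.32314 + 0.0722×0.42869 ≈ 0.46346
Lighter = 0.46346, Darker = 0.41747
Ratio = (L_lighter + 0.05) / (L_darker + 0.05)
Ratio = (0.46346 + 0.05) / (0.41747 + 0.05) = 0.51346 / 0.46747 ≈ 1.0984
Ratio ≈ 1.10:1


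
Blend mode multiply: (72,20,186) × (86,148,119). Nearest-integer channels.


Multiply: C = A×B/255, rounded to nearest integer
R: 72×86/255 = 6192/255 ≈ 24.282 → 24
G: 20×148/255 = 2960/255 ≈ 11.608 → 12
B: 186×119/255 = 22134/255 ≈ 86.800 → 87
= RGB(24, 12, 87)


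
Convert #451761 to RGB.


45 → 69 (R)
17 → 23 (G)
61 → 97 (B)
= RGB(69, 23, 97)


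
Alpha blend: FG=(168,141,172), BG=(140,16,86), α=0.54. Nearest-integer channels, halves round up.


C = α×F + (1-α)×B, with 1-α = 0.46
R: 0.54×168 + 0.46×140 = 90.72 + 64.40 = 155.12 → 155
G: 0.54×141 + 0.46×16 = 76.14 + 7.36 = 83.50 → 84
B: 0.54×172 + 0.46×86 = 92.88 + 39.56 = 132.44 → 132
= RGB(155, 84, 132)


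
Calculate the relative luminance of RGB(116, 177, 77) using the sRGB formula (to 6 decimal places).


Linearize each channel (sRGB transfer function): c = v/255; c_lin = c/12.92 if c ≤ 0.04045, else ((c+0.055)/1.055)^2.4
  R: 116/255 ≈ 0.454902 > 0.04045 → ((0.454902+0.055)/1.055)^2.4 ≈ 0.174647
  G: 177/255 ≈ 0.694118 > 0.04045 → ((0.694118+0.055)/1.055)^2.4 ≈ 0.439657
  B: 77/255 ≈ 0.301961 > 0.04045 → ((0.301961+0.055)/1.055)^2.4 ≈ 0.074214
R_lin = 0.174647, G_lin = 0.439657, B_lin = 0.074214
L = 0.2126×R + 0.7152×G + 0.0722×B
L = 0.2126×0.174647 + 0.7152×0.439657 + 0.0722×0.074214
L ≈ 0.356931


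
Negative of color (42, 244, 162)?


Invert: (255-R, 255-G, 255-B)
R: 255-42 = 213
G: 255-244 = 11
B: 255-162 = 93
= RGB(213, 11, 93)


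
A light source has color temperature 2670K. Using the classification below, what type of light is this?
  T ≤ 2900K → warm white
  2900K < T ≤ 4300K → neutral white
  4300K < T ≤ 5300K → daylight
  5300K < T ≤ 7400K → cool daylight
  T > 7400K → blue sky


Temperature: 2670K
2670K ≤ 2900K → warm white
Classification: warm white


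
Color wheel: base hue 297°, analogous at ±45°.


Base hue: 297°
Left analog: (297 - 45) mod 360 = 252°
Right analog: (297 + 45) mod 360 = 342°
Analogous hues = 252° and 342°


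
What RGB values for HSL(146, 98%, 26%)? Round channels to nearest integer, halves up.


H=146°, S=0.98, L=0.26
C = (1-|2L-1|)×S = (1-|-0.48|)×0.98 = 0.5096
H' = H/60 = 146/60 ≈ 2.4333; X = C×(1-|H' mod 2 - 1|) ≈ 0.2208
m = L - C/2 = 0.26 - 0.2548 = 0.0052
Sector ⌊H'⌋ = 2 → (R',G',B') = (0.0, 0.5096, ≈0.2208)
RGB = ((R'+m)×255, (G'+m)×255, (B'+m)×255) = (1.326, 131.274, 57.6368)
Round half up → RGB(1, 131, 58)


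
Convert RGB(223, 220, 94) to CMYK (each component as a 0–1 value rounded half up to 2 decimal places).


R'=223/255≈0.8745, G'=220/255≈0.8627, B'=94/255≈0.3686
K = 1 - max(R',G',B') = 1 - 223/255 = 32/255 = 0.12549… → 0.13
(1-R'-K)/(1-K) simplifies to (max-R)/max with max = 223:
C = (223-223)/223 = 0/223 = 0 → 0.00
M = (223-220)/223 = 3/223 = 0.01345… → 0.01
Y = (223-94)/223 = 129/223 = 0.57847… → 0.58
= CMYK(0.00, 0.01, 0.58, 0.13)


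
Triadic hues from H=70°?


Triadic: equally spaced at 120° intervals
H1 = 70°
H2 = (70 + 120) mod 360 = 190°
H3 = (70 + 240) mod 360 = 310°
Triadic = 70°, 190°, 310°


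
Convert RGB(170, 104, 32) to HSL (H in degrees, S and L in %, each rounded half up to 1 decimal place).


Normalize: R'=170/255≈0.6667, G'=104/255≈0.4078, B'=32/255≈0.1255
Max=170/255, Min=32/255, Δ=Max-Min=138/255
L = (Max+Min)/2 = (170+32)/510 = 202/510 = 0.39607… → L = 39.6%
L ≤ 0.5 → S = Δ/(Max+Min) = 138/(170+32) = 138/202 = 0.68316… → S = 68.3%
(the 1/255 factors cancel in S and H, so raw channel differences can be used)
Max is R' → H = 60 × (((G-B)/Δ) mod 6) = 60 × (((104-32)/138) mod 6)
  72/138 = 0.5217…
  H = 60 × 0.5217… = 31.304…° → H = 31.3°
= HSL(31.3°, 68.3%, 39.6%)


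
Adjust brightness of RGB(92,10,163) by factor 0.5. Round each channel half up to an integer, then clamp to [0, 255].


Multiply each channel by 0.5, round half up, clamp to [0, 255]
R: 92×0.5 = 46
G: 10×0.5 = 5
B: 163×0.5 = 81.5 → round → 82
= RGB(46, 5, 82)


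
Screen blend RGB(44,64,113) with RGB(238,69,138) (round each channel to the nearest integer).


Screen: C = 255 - (255-A)×(255-B)/255, rounded to nearest integer
R: 255 - (255-44)×(255-238)/255 = 255 - 3587/255 ≈ 255 - 14.067 = 240.933 → 241
G: 255 - (255-64)×(255-69)/255 = 255 - 35526/255 ≈ 255 - 139.318 = 115.682 → 116
B: 255 - (255-113)×(255-138)/255 = 255 - 16614/255 ≈ 255 - 65.153 = 189.847 → 190
= RGB(241, 116, 190)


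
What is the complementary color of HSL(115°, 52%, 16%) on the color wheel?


Complement = opposite side of color wheel = hue + 180°
H' = (115 + 180) mod 360 = 295°
S and L unchanged.
= HSL(295°, 52%, 16%)


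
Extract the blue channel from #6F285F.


Color: #6F285F
R = 6F = 111
G = 28 = 40
B = 5F = 95
Blue = 95


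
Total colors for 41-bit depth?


Colors = 2^bits = 2^41
= 2,199,023,255,552 colors


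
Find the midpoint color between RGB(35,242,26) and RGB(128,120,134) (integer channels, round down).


Midpoint: each channel = ⌊(C₁+C₂)/2⌋
R: ⌊(35+128)/2⌋ = 81
G: ⌊(242+120)/2⌋ = 181
B: ⌊(26+134)/2⌋ = 80
= RGB(81, 181, 80)


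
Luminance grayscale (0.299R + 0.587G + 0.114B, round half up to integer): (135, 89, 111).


Gray = 0.299×R + 0.587×G + 0.114×B
Gray = 0.299×135 + 0.587×89 + 0.114×111
Gray = 40.365 + 52.243 + 12.654
Gray = 105.262 → round half up → 105
Gray = 105


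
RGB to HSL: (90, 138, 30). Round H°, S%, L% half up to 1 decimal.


Normalize: R'=90/255≈0.3529, G'=138/255≈0.5412, B'=30/255≈0.1176
Max=138/255, Min=30/255, Δ=Max-Min=108/255
L = (Max+Min)/2 = (138+30)/510 = 168/510 = 0.32941… → L = 32.9%
L ≤ 0.5 → S = Δ/(Max+Min) = 108/(138+30) = 108/168 = 0.64285… → S = 64.3%
(the 1/255 factors cancel in S and H, so raw channel differences can be used)
Max is G' → H = 60 × ((B-R)/Δ + 2) = 60 × ((30-90)/108 + 2)
  -60/108 + 2 = -0.5555… + 2 = 1.4444…
  H = 60 × 1.4444… = 86.666…° → H = 86.7°
= HSL(86.7°, 64.3%, 32.9%)


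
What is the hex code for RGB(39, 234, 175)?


R = 39 → 27 (hex)
G = 234 → EA (hex)
B = 175 → AF (hex)
Hex = #27EAAF


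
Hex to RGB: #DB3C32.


DB → 219 (R)
3C → 60 (G)
32 → 50 (B)
= RGB(219, 60, 50)


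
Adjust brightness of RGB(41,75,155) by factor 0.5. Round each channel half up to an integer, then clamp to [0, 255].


Multiply each channel by 0.5, round half up, clamp to [0, 255]
R: 41×0.5 = 20.5 → round → 21
G: 75×0.5 = 37.5 → round → 38
B: 155×0.5 = 77.5 → round → 78
= RGB(21, 38, 78)


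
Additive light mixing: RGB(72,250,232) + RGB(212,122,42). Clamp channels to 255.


Additive: each channel = min(255, C₁+C₂)
R: 72+212 = 284 → 255
G: 250+122 = 372 → 255
B: 232+42 = 274 → 255
= RGB(255, 255, 255)


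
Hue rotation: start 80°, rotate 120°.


New hue = (H + rotation) mod 360
New hue = (80 + 120) mod 360
= 200 mod 360
= 200°


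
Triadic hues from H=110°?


Triadic: equally spaced at 120° intervals
H1 = 110°
H2 = (110 + 120) mod 360 = 230°
H3 = (110 + 240) mod 360 = 350°
Triadic = 110°, 230°, 350°


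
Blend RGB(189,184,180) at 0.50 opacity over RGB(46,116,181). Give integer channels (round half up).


C = α×F + (1-α)×B, with 1-α = 0.50
R: 0.50×189 + 0.50×46 = 94.50 + 23.00 = 117.50 → 118
G: 0.50×184 + 0.50×116 = 92.00 + 58.00 = 150.00 → 150
B: 0.50×180 + 0.50×181 = 90.00 + 90.50 = 180.50 → 181
= RGB(118, 150, 181)


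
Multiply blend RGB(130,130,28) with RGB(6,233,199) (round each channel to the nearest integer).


Multiply: C = A×B/255, rounded to nearest integer
R: 130×6/255 = 780/255 ≈ 3.059 → 3
G: 130×233/255 = 30290/255 ≈ 118.784 → 119
B: 28×199/255 = 5572/255 ≈ 21.851 → 22
= RGB(3, 119, 22)


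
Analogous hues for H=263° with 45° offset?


Base hue: 263°
Left analog: (263 - 45) mod 360 = 218°
Right analog: (263 + 45) mod 360 = 308°
Analogous hues = 218° and 308°


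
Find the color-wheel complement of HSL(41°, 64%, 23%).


Complement = opposite side of color wheel = hue + 180°
H' = (41 + 180) mod 360 = 221°
S and L unchanged.
= HSL(221°, 64%, 23%)


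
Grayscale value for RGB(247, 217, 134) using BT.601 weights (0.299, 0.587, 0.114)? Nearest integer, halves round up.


Gray = 0.299×R + 0.587×G + 0.114×B
Gray = 0.299×247 + 0.587×217 + 0.114×134
Gray = 73.853 + 127.379 + 15.276
Gray = 216.508 → round half up → 217
Gray = 217


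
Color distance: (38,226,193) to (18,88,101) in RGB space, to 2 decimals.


d = √[(R₁-R₂)² + (G₁-G₂)² + (B₁-B₂)²]
d = √[(38-18)² + (226-88)² + (193-101)²]
d = √[400 + 19044 + 8464]
d = √27908
d ≈ 167.06


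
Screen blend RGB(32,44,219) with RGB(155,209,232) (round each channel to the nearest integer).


Screen: C = 255 - (255-A)×(255-B)/255, rounded to nearest integer
R: 255 - (255-32)×(255-155)/255 = 255 - 22300/255 ≈ 255 - 87.451 = 167.549 → 168
G: 255 - (255-44)×(255-209)/255 = 255 - 9706/255 ≈ 255 - 38.063 = 216.937 → 217
B: 255 - (255-219)×(255-232)/255 = 255 - 828/255 ≈ 255 - 3.247 = 251.753 → 252
= RGB(168, 217, 252)


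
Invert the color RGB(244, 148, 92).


Invert: (255-R, 255-G, 255-B)
R: 255-244 = 11
G: 255-148 = 107
B: 255-92 = 163
= RGB(11, 107, 163)


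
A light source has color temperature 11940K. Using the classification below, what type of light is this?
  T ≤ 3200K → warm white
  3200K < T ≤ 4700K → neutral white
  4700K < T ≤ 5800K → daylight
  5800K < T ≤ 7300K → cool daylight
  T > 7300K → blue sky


Temperature: 11940K
11940K > 7300K → blue sky
Classification: blue sky


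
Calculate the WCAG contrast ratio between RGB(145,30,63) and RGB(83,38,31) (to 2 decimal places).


Linearize each sRGB channel c=v/255: c/12.92 if c ≤ 0.04045 else ((c+0.055)/1.055)^2.4
L = 0.2126×R_lin + 0.7152×G_lin + 0.0722×B_lin
Color 1 (145,30,63):
  R=145: 145/255≈0.5686 > 0.04045 → ((0.5686+0.055)/1.055)^2.4 ≈ 0.28315
  G=30: 30/255≈0.1176 > 0.04045 → ((0.1176+0.055)/1.055)^2.4 ≈ 0.01298
  B=63: 63/255≈0.2471 > 0.04045 → ((0.2471+0.055)/1.055)^2.4 ≈ 0.04971
  L1 = 0.2126×0.28315 + 0.7152×0.01298 + 0.0722×0.04971 ≈ 0.07307
Color 2 (83,38,31):
  R=83: 83/255≈0.3255 > 0.04045 → ((0.3255+0.055)/1.055)^2.4 ≈ 0.08650
  G=38: 38/255≈0.1490 > 0.04045 → ((0.1490+0.055)/1.055)^2.4 ≈ 0.01938
  B=31: 31/255≈0.1216 > 0.04045 → ((0.1216+0.055)/1.055)^2.4 ≈ 0.01370
  L2 = 0.2126×0.08650 + 0.7152×0.01938 + 0.0722×0.01370 ≈ 0.03324
Lighter = 0.07307, Darker = 0.03324
Ratio = (L_lighter + 0.05) / (L_darker + 0.05)
Ratio = (0.07307 + 0.05) / (0.03324 + 0.05) = 0.12307 / 0.08324 ≈ 1.4785
Ratio ≈ 1.48:1


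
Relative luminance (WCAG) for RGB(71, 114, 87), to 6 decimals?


Linearize each channel (sRGB transfer function): c = v/255; c_lin = c/12.92 if c ≤ 0.04045, else ((c+0.055)/1.055)^2.4
  R: 71/255 ≈ 0.278431 > 0.04045 → ((0.278431+0.055)/1.055)^2.4 ≈ 0.063010
  G: 114/255 ≈ 0.447059 > 0.04045 → ((0.447059+0.055)/1.055)^2.4 ≈ 0.168269
  B: 87/255 ≈ 0.341176 > 0.04045 → ((0.341176+0.055)/1.055)^2.4 ≈ 0.095307
R_lin = 0.063010, G_lin = 0.168269, B_lin = 0.095307
L = 0.2126×R + 0.7152×G + 0.0722×B
L = 0.2126×0.063010 + 0.7152×0.168269 + 0.0722×0.095307
L ≈ 0.140623


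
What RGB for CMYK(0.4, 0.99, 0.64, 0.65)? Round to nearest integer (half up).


R = 255 × (1-C) × (1-K) = 255 × 0.60 × 0.35 = 53.55 → 54
G = 255 × (1-M) × (1-K) = 255 × 0.01 × 0.35 = 0.8925 → 1
B = 255 × (1-Y) × (1-K) = 255 × 0.36 × 0.35 = 32.13 → 32
= RGB(54, 1, 32)


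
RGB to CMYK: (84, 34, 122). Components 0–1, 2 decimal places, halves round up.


R'=84/255≈0.3294, G'=34/255≈0.1333, B'=122/255≈0.4784
K = 1 - max(R',G',B') = 1 - 122/255 = 133/255 = 0.52156… → 0.52
(1-R'-K)/(1-K) simplifies to (max-R)/max with max = 122:
C = (122-84)/122 = 38/122 = 0.31147… → 0.31
M = (122-34)/122 = 88/122 = 0.72131… → 0.72
Y = (122-122)/122 = 0/122 = 0 → 0.00
= CMYK(0.31, 0.72, 0.00, 0.52)


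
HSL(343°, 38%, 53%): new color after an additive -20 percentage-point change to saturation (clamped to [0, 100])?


Original S = 38%
Adjustment = -20 percentage points
New S = 38 + (-20) = 18
Clamp to [0, 100] → 18
= HSL(343°, 18%, 53%)


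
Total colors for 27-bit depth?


Colors = 2^bits = 2^27
= 134,217,728 colors


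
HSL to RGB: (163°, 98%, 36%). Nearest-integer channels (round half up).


H=163°, S=0.98, L=0.36
C = (1-|2L-1|)×S = (1-|-0.28|)×0.98 = 0.7056
H' = H/60 = 163/60 ≈ 2.7167; X = C×(1-|H' mod 2 - 1|) = 0.50568
m = L - C/2 = 0.36 - 0.3528 = 0.0072
Sector ⌊H'⌋ = 2 → (R',G',B') = (0.0, 0.7056, 0.50568)
RGB = ((R'+m)×255, (G'+m)×255, (B'+m)×255) = (1.836, 181.764, 130.7844)
Round half up → RGB(2, 182, 131)


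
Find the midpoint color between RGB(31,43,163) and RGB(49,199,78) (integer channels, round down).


Midpoint: each channel = ⌊(C₁+C₂)/2⌋
R: ⌊(31+49)/2⌋ = 40
G: ⌊(43+199)/2⌋ = 121
B: ⌊(163+78)/2⌋ = 120
= RGB(40, 121, 120)


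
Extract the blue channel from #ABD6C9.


Color: #ABD6C9
R = AB = 171
G = D6 = 214
B = C9 = 201
Blue = 201


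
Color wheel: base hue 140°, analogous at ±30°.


Base hue: 140°
Left analog: (140 - 30) mod 360 = 110°
Right analog: (140 + 30) mod 360 = 170°
Analogous hues = 110° and 170°


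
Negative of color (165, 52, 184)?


Invert: (255-R, 255-G, 255-B)
R: 255-165 = 90
G: 255-52 = 203
B: 255-184 = 71
= RGB(90, 203, 71)


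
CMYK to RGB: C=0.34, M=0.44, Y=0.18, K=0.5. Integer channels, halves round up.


R = 255 × (1-C) × (1-K) = 255 × 0.66 × 0.50 = 84.15 → 84
G = 255 × (1-M) × (1-K) = 255 × 0.56 × 0.50 = 71.4 → 71
B = 255 × (1-Y) × (1-K) = 255 × 0.82 × 0.50 = 104.55 → 105
= RGB(84, 71, 105)


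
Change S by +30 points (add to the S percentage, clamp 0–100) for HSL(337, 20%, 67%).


Original S = 20%
Adjustment = +30 percentage points
New S = 20 + (30) = 50
Clamp to [0, 100] → 50
= HSL(337°, 50%, 67%)


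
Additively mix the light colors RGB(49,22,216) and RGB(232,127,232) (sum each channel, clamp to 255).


Additive: each channel = min(255, C₁+C₂)
R: 49+232 = 281 → 255
G: 22+127 = 149 → 149
B: 216+232 = 448 → 255
= RGB(255, 149, 255)


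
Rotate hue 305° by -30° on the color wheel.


New hue = (H + rotation) mod 360
New hue = (305 -30) mod 360
= 275 mod 360
= 275°


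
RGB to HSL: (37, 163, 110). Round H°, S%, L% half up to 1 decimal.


Normalize: R'=37/255≈0.1451, G'=163/255≈0.6392, B'=110/255≈0.4314
Max=163/255, Min=37/255, Δ=Max-Min=126/255
L = (Max+Min)/2 = (163+37)/510 = 200/510 = 0.39215… → L = 39.2%
L ≤ 0.5 → S = Δ/(Max+Min) = 126/(163+37) = 126/200 = 0.63 → S = 63.0%
(the 1/255 factors cancel in S and H, so raw channel differences can be used)
Max is G' → H = 60 × ((B-R)/Δ + 2) = 60 × ((110-37)/126 + 2)
  73/126 + 2 = 0.5793… + 2 = 2.5793…
  H = 60 × 2.5793… = 154.761…° → H = 154.8°
= HSL(154.8°, 63.0%, 39.2%)


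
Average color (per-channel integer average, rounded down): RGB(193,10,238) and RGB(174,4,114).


Midpoint: each channel = ⌊(C₁+C₂)/2⌋
R: ⌊(193+174)/2⌋ = 183
G: ⌊(10+4)/2⌋ = 7
B: ⌊(238+114)/2⌋ = 176
= RGB(183, 7, 176)


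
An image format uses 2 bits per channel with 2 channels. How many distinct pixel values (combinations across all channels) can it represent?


Total bits = 2 bits/channel × 2 channels = 4 bits
Distinct pixel values = 2^4
= 16 pixel values


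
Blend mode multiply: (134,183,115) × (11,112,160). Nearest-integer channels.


Multiply: C = A×B/255, rounded to nearest integer
R: 134×11/255 = 1474/255 ≈ 5.780 → 6
G: 183×112/255 = 20496/255 ≈ 80.376 → 80
B: 115×160/255 = 18400/255 ≈ 72.157 → 72
= RGB(6, 80, 72)


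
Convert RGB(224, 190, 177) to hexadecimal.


R = 224 → E0 (hex)
G = 190 → BE (hex)
B = 177 → B1 (hex)
Hex = #E0BEB1


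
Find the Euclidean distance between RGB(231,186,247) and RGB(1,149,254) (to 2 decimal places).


d = √[(R₁-R₂)² + (G₁-G₂)² + (B₁-B₂)²]
d = √[(231-1)² + (186-149)² + (247-254)²]
d = √[52900 + 1369 + 49]
d = √54318
d ≈ 233.06


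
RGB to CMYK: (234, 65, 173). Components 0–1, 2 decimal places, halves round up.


R'=234/255≈0.9176, G'=65/255≈0.2549, B'=173/255≈0.6784
K = 1 - max(R',G',B') = 1 - 234/255 = 21/255 = 0.08235… → 0.08
(1-R'-K)/(1-K) simplifies to (max-R)/max with max = 234:
C = (234-234)/234 = 0/234 = 0 → 0.00
M = (234-65)/234 = 169/234 = 0.72222… → 0.72
Y = (234-173)/234 = 61/234 = 0.26068… → 0.26
= CMYK(0.00, 0.72, 0.26, 0.08)


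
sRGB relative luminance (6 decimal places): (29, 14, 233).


Linearize each channel (sRGB transfer function): c = v/255; c_lin = c/12.92 if c ≤ 0.04045, else ((c+0.055)/1.055)^2.4
  R: 29/255 ≈ 0.113725 > 0.04045 → ((0.113725+0.055)/1.055)^2.4 ≈ 0.012286
  G: 14/255 ≈ 0.054902 > 0.04045 → ((0.054902+0.055)/1.055)^2.4 ≈ 0.004391
  B: 233/255 ≈ 0.913725 > 0.04045 → ((0.913725+0.055)/1.055)^2.4 ≈ 0.814847
R_lin = 0.012286, G_lin = 0.004391, B_lin = 0.814847
L = 0.2126×R + 0.7152×G + 0.0722×B
L = 0.2126×0.012286 + 0.7152×0.004391 + 0.0722×0.814847
L ≈ 0.064585


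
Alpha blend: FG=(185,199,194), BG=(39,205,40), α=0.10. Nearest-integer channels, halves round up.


C = α×F + (1-α)×B, with 1-α = 0.90
R: 0.10×185 + 0.90×39 = 18.50 + 35.10 = 53.60 → 54
G: 0.10×199 + 0.90×205 = 19.90 + 184.50 = 204.40 → 204
B: 0.10×194 + 0.90×40 = 19.40 + 36.00 = 55.40 → 55
= RGB(54, 204, 55)


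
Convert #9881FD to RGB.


98 → 152 (R)
81 → 129 (G)
FD → 253 (B)
= RGB(152, 129, 253)


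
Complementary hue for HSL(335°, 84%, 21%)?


Complement = opposite side of color wheel = hue + 180°
H' = (335 + 180) mod 360 = 155°
S and L unchanged.
= HSL(155°, 84%, 21%)


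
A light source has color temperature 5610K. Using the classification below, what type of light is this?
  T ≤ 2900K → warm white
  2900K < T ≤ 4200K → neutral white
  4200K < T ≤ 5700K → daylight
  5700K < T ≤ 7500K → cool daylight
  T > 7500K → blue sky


Temperature: 5610K
4200K < 5610K ≤ 5700K → daylight
Classification: daylight


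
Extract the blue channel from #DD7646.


Color: #DD7646
R = DD = 221
G = 76 = 118
B = 46 = 70
Blue = 70


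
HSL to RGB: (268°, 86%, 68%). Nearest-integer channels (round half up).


H=268°, S=0.86, L=0.68
C = (1-|2L-1|)×S = (1-|0.36|)×0.86 = 0.5504
H' = H/60 = 268/60 ≈ 4.4667; X = C×(1-|H' mod 2 - 1|) ≈ 0.2569
m = L - C/2 = 0.68 - 0.2752 = 0.4048
Sector ⌊H'⌋ = 4 → (R',G',B') = (≈0.2569, 0.0, 0.5504)
RGB = ((R'+m)×255, (G'+m)×255, (B'+m)×255) = (168.7216, 103.224, 243.576)
Round half up → RGB(169, 103, 244)


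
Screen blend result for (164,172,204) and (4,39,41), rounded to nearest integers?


Screen: C = 255 - (255-A)×(255-B)/255, rounded to nearest integer
R: 255 - (255-164)×(255-4)/255 = 255 - 22841/255 ≈ 255 - 89.573 = 165.427 → 165
G: 255 - (255-172)×(255-39)/255 = 255 - 17928/255 ≈ 255 - 70.306 = 184.694 → 185
B: 255 - (255-204)×(255-41)/255 = 255 - 10914/255 ≈ 255 - 42.800 = 212.200 → 212
= RGB(165, 185, 212)


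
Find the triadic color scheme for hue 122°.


Triadic: equally spaced at 120° intervals
H1 = 122°
H2 = (122 + 120) mod 360 = 242°
H3 = (122 + 240) mod 360 = 2°
Triadic = 122°, 242°, 2°


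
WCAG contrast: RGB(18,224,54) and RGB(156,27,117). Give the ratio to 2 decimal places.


Linearize each sRGB channel c=v/255: c/12.92 if c ≤ 0.04045 else ((c+0.055)/1.055)^2.4
L = 0.2126×R_lin + 0.7152×G_lin + 0.0722×B_lin
Color 1 (18,224,54):
  R=18: 18/255≈0.0706 > 0.04045 → ((0.0706+0.055)/1.055)^2.4 ≈ 0.00605
  G=224: 224/255≈0.8784 > 0.04045 → ((0.8784+0.055)/1.055)^2.4 ≈ 0.74540
  B=54: 54/255≈0.2118 > 0.04045 → ((0.2118+0.055)/1.055)^2.4 ≈ 0.03689
  L1 = 0.2126×0.00605 + 0.7152×0.74540 + 0.0722×0.03689 ≈ 0.53706
Color 2 (156,27,117):
  R=156: 156/255≈0.6118 > 0.04045 → ((0.6118+0.055)/1.055)^2.4 ≈ 0.33245
  G=27: 27/255≈0.1059 > 0.04045 → ((0.1059+0.055)/1.055)^2.4 ≈ 0.01096
  B=117: 117/255≈0.4588 > 0.04045 → ((0.4588+0.055)/1.055)^2.4 ≈ 0.17789
  L2 = 0.2126×0.33245 + 0.7152×0.01096 + 0.0722×0.17789 ≈ 0.09136
Lighter = 0.53706, Darker = 0.09136
Ratio = (L_lighter + 0.05) / (L_darker + 0.05)
Ratio = (0.53706 + 0.05) / (0.09136 + 0.05) = 0.58706 / 0.14136 ≈ 4.1529
Ratio ≈ 4.15:1
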